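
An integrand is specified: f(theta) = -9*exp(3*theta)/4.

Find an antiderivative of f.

An antiderivative is F(theta) = -3*exp(3*theta)/4.

For F(theta) to be correct the identity F'(theta) - f(theta) = 0 must hold.
Check: d/dtheta[-3*exp(3*theta)/4] = -9*exp(3*theta)/4 = f(theta).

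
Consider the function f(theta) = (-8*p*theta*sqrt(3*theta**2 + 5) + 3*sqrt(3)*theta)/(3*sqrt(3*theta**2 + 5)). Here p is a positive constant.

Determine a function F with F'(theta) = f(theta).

An antiderivative F(theta) passes only if d/dtheta[F] lands on f(theta) exactly.
Check: d/dtheta[-4*p*theta**2/3 + sqrt(theta**2 + 5/3)] = (-8*p*theta*sqrt(3*theta**2 + 5) + 3*sqrt(3)*theta)/(3*sqrt(3*theta**2 + 5)) = f(theta).

An antiderivative is F(theta) = -4*p*theta**2/3 + sqrt(theta**2 + 5/3).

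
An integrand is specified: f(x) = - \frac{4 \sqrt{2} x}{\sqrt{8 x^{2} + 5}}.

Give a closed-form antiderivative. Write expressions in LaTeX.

f matches the chain-rule pattern g'(h)*h' with inner function h(x) = 4 x^{2} + \frac{5}{2}; substituting u = h(x) collapses the integral.
Check: d/dx[- \sqrt{4 x^{2} + \frac{5}{2}}] = - \frac{4 \sqrt{2} x}{\sqrt{8 x^{2} + 5}} = f(x).

An antiderivative is F(x) = - \sqrt{4 x^{2} + \frac{5}{2}}.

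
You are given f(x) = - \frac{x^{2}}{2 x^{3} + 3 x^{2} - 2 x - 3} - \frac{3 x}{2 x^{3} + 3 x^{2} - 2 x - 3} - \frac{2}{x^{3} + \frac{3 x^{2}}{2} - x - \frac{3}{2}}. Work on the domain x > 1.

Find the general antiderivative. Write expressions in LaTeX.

Factor the denominator (\left(x - 1\right) \left(x + 1\right) \left(2 x + 3\right)) and decompose: f = - \frac{7}{5 \left(2 x + 3\right)} + \frac{1}{x + 1} - \frac{4}{5 \left(x - 1\right)}; each piece integrates to a log, atan, or power term.
Check: d/dx[- \frac{4 \log{\left(x - 1 \right)}}{5} + \log{\left(x + 1 \right)} - \frac{7 \log{\left(x + \frac{3}{2} \right)}}{10}] = \frac{- x^{2} - 3 x - 4}{2 x^{3} + 3 x^{2} - 2 x - 3}, which equals f(x).

F(x) = - \frac{4 \log{\left(x - 1 \right)}}{5} + \log{\left(x + 1 \right)} - \frac{7 \log{\left(x + \frac{3}{2} \right)}}{10} + C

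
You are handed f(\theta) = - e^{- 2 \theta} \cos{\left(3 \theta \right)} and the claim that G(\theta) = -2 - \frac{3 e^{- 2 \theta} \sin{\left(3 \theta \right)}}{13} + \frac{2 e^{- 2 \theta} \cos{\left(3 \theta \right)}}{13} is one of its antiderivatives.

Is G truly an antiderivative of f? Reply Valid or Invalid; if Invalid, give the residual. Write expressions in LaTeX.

Valid: G'(\theta) = f(\theta).

d/d\theta[G] = - e^{- 2 \theta} \cos{\left(3 \theta \right)}
This equals f(\theta) exactly, so the claim holds.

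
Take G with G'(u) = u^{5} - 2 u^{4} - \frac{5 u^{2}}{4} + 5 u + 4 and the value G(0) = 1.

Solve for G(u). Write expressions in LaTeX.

Integrate term by term and add the pieces.
A general antiderivative is \frac{u^{6}}{6} - \frac{2 u^{5}}{5} - \frac{5 u^{3}}{12} + \frac{5 u^{2}}{2} + 4 u + C.
The condition gives C = 1 - (0) = 1.
So G(u) = \frac{10 u^{6} - 24 u^{5} - 25 u^{3} + 150 u^{2} + 240 u + 60}{60}.
Check: d/du[\frac{10 u^{6} - 24 u^{5} - 25 u^{3} + 150 u^{2} + 240 u + 60}{60}] = u^{5} - 2 u^{4} - \frac{5 u^{2}}{4} + 5 u + 4 = G'(u).

G(u) = \frac{10 u^{6} - 24 u^{5} - 25 u^{3} + 150 u^{2} + 240 u + 60}{60}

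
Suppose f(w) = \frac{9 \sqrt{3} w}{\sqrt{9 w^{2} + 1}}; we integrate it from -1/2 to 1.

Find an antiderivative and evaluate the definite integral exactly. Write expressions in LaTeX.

f matches the chain-rule pattern g'(h)*h' with inner function h(w) = 3 w^{2} + \frac{1}{3}; substituting u = h(w) collapses the integral.
F(w) = \sqrt{3} \sqrt{9 w^{2} + 1} is an antiderivative of f.
Check: d/dw[\sqrt{3} \sqrt{9 w^{2} + 1}] = \frac{9 \sqrt{3} w}{\sqrt{9 w^{2} + 1}} = f(w).
F(1) = \sqrt{30}; F(-1/2) = \frac{\sqrt{39}}{2}.
Integral = F(1) - F(-1/2) = - \frac{\sqrt{39}}{2} + \sqrt{30}.

Antiderivative: F(w) = \sqrt{3} \sqrt{9 w^{2} + 1}; value = - \frac{\sqrt{39}}{2} + \sqrt{30}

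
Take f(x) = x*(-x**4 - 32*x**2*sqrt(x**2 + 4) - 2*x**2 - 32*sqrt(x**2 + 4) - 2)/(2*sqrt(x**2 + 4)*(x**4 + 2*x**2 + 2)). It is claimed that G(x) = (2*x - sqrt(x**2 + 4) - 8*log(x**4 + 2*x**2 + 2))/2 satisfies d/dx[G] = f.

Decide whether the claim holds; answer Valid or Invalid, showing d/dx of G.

Invalid: d/dx[G] - f = 1, which is not 0.

d/dx[G] = (-x**5 + 2*x**4*sqrt(x**2 + 4) - 32*x**3*sqrt(x**2 + 4) - 2*x**3 + 4*x**2*sqrt(x**2 + 4) - 32*x*sqrt(x**2 + 4) - 2*x + 4*sqrt(x**2 + 4))/(2*x**4*sqrt(x**2 + 4) + 4*x**2*sqrt(x**2 + 4) + 4*sqrt(x**2 + 4))
d/dx[G] - f(x) = 1 != 0.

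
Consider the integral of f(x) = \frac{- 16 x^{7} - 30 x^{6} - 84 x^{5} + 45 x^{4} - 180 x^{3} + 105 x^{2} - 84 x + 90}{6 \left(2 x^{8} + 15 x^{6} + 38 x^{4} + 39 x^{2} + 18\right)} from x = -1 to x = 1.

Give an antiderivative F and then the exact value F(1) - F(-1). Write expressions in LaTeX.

A candidate is checked by its d/dx: the result must match f(x).
F(x) = - \frac{2 x^{2} \log{\left(x^{4} + \frac{3 x^{2}}{2} + 1 \right)} - 15 x + 6 \log{\left(x^{4} + \frac{3 x^{2}}{2} + 1 \right)} + 6}{6 \left(x^{2} + 3\right)} is an antiderivative of f.
Check: d/dx[- \frac{2 x^{2} \log{\left(x^{4} + \frac{3 x^{2}}{2} + 1 \right)} - 15 x + 6 \log{\left(x^{4} + \frac{3 x^{2}}{2} + 1 \right)} + 6}{6 \left(x^{2} + 3\right)}] = \frac{- 16 x^{7} - 30 x^{6} - 84 x^{5} + 45 x^{4} - 180 x^{3} + 105 x^{2} - 84 x + 90}{12 x^{8} + 90 x^{6} + 228 x^{4} + 234 x^{2} + 108}, which equals f(x).
F(1) = \frac{3}{8} - \frac{\log{\left(\frac{7}{2} \right)}}{3}; F(-1) = - \frac{7}{8} - \frac{\log{\left(\frac{7}{2} \right)}}{3}.
Integral = F(1) - F(-1) = \frac{5}{4}.

Antiderivative: F(x) = - \frac{2 x^{2} \log{\left(x^{4} + \frac{3 x^{2}}{2} + 1 \right)} - 15 x + 6 \log{\left(x^{4} + \frac{3 x^{2}}{2} + 1 \right)} + 6}{6 \left(x^{2} + 3\right)}; value = \frac{5}{4}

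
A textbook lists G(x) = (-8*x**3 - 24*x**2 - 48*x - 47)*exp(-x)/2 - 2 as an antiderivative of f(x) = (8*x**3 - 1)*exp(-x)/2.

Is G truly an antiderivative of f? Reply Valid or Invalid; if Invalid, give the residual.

d/dx[G] = (8*x**3 - 1)*exp(-x)/2
This equals f(x) exactly, so the claim holds.

Valid. The derivative of G reproduces f.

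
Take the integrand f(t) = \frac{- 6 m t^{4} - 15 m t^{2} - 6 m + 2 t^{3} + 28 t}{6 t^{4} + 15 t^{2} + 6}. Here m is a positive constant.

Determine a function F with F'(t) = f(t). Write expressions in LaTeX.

Since d/dt undoes antidifferentiation here, F'(t) = f(t) is required of F(t).
Check: d/dt[\frac{- 6 m t + 9 \log{\left(2 t^{2} + 1 \right)} - 8 \log{\left(3 t^{2} + 6 \right)}}{6}] = \frac{- 6 m t^{4} - 15 m t^{2} - 6 m + 2 t^{3} + 28 t}{6 t^{4} + 15 t^{2} + 6} = f(t).

An antiderivative is F(t) = \frac{- 6 m t + 9 \log{\left(2 t^{2} + 1 \right)} - 8 \log{\left(3 t^{2} + 6 \right)}}{6}.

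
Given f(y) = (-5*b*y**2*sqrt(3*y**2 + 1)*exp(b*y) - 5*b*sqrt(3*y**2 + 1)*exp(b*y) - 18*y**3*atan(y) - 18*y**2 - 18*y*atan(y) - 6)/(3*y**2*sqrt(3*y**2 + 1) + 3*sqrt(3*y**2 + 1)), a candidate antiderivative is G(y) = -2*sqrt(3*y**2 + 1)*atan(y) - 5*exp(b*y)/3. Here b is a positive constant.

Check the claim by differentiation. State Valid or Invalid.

d/dy[G] = (-5*b*y**2*sqrt(3*y**2 + 1)*exp(b*y) - 5*b*sqrt(3*y**2 + 1)*exp(b*y) - 18*y**3*atan(y) - 18*y**2 - 18*y*atan(y) - 6)/(3*y**2*sqrt(3*y**2 + 1) + 3*sqrt(3*y**2 + 1))
This equals f(y) exactly, so the claim holds.

Valid. The derivative of G reproduces f.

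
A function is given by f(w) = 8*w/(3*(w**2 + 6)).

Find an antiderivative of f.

An antiderivative is F(w) = 4*log(w**2/2 + 3)/3.

The substitution u = w**2/2 + 3 works: f is exactly (dF/du)*(du/dw) for that inner function.
Check: d/dw[4*log(w**2/2 + 3)/3] = 8*w/(3*w**2 + 18), which equals f(w).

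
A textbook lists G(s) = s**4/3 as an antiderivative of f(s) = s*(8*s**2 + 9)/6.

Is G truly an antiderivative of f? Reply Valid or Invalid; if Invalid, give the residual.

d/ds[G] = 4*s**3/3
d/ds[G] - f(s) = -3*s/2 != 0.

Invalid: d/ds[G] - f = -3*s/2, which is not 0.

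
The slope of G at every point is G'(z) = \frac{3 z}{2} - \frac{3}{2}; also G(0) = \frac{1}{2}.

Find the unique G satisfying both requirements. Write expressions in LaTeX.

Check a candidate G(z) by differentiating: d/dz[G] must match the given G'(z).
A general antiderivative is \frac{3 z^{2}}{4} - \frac{3 z}{2} + C.
The condition gives C = \frac{1}{2} - (0) = \frac{1}{2}.
So G(z) = \frac{3 z^{2} - 6 z + 2}{4}.
Check: d/dz[\frac{3 z^{2} - 6 z + 2}{4}] = \frac{3 z}{2} - \frac{3}{2} = G'(z).

G(z) = \frac{3 z^{2} - 6 z + 2}{4}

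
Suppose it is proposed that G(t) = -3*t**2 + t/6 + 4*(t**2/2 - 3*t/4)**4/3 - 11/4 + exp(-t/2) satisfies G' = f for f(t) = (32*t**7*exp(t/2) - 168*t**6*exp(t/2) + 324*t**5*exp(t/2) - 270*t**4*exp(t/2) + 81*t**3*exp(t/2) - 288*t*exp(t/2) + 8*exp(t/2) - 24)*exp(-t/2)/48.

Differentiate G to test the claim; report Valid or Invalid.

d/dt[G] = (32*t**7*exp(t/2) - 168*t**6*exp(t/2) + 324*t**5*exp(t/2) - 270*t**4*exp(t/2) + 81*t**3*exp(t/2) - 288*t*exp(t/2) + 8*exp(t/2) - 24)*exp(-t/2)/48
This equals f(t) exactly, so the claim holds.

Valid - differentiating G returns exactly f.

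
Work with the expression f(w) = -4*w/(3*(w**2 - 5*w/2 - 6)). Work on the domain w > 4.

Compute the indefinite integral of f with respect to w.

The denominator factors as 3*(w - 4)*(2*w + 3); partial fractions split f into directly integrable pieces: -8/(11*(2*w + 3)) - 32/(33*(w - 4)).
Check: d/dw[4*(-8*log(w - 4) - 3*log(w + 3/2))/33] = -8*w/(6*w**2 - 15*w - 36), which equals f(w).

F(w) = 4*(-8*log(w - 4) - 3*log(w + 3/2))/33 + C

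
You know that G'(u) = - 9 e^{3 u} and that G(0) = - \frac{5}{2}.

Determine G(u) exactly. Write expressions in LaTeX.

G(u) = \frac{1 - 6 e^{3 u}}{2}

Check a candidate G(u) by differentiating: d/du[G] must match the given G'(u).
A general antiderivative is - 3 e^{3 u} + C.
The condition gives C = - \frac{5}{2} - (-3) = \frac{1}{2}.
So G(u) = \frac{1 - 6 e^{3 u}}{2}.
Check: d/du[\frac{1 - 6 e^{3 u}}{2}] = - 9 e^{3 u} = G'(u).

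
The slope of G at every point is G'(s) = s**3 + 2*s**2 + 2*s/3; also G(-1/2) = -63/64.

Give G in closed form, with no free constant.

G(s) = s**4/4 + 2*s**3/3 + s**2/3 - 1

The integrand splits into summands that can be handled one at a time.
A general antiderivative is s**4/4 + 2*s**3/3 + s**2/3 + C.
The condition gives C = -63/64 - (1/64) = -1.
So G(s) = s**4/4 + 2*s**3/3 + s**2/3 - 1.
Check: d/ds[s**4/4 + 2*s**3/3 + s**2/3 - 1] = s**3 + 2*s**2 + 2*s/3 = G'(s).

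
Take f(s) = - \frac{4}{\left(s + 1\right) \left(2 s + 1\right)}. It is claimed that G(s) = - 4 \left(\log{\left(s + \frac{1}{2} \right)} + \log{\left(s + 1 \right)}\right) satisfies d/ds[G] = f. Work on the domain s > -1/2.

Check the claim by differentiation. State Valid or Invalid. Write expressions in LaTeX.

d/ds[G] = \frac{- 16 s - 12}{2 s^{2} + 3 s + 1}
d/ds[G] - f(s) = - \frac{8}{s + 1} != 0.

Invalid: d/ds[G] - f = - \frac{8}{s + 1}, which is not 0.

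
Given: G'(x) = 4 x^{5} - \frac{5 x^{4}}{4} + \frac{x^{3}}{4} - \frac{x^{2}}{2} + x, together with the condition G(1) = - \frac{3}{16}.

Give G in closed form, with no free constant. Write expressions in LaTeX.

G(x) = \frac{32 x^{6} - 12 x^{5} + 3 x^{4} - 8 x^{3} + 24 x^{2} - 48}{48}

Integrate term by term and add the pieces.
A general antiderivative is \frac{2 x^{6}}{3} - \frac{x^{5}}{4} + \frac{x^{4}}{16} - \frac{x^{3}}{6} + \frac{x^{2}}{2} + C.
The condition gives C = - \frac{3}{16} - (\frac{13}{16}) = -1.
So G(x) = \frac{32 x^{6} - 12 x^{5} + 3 x^{4} - 8 x^{3} + 24 x^{2} - 48}{48}.
Check: d/dx[\frac{32 x^{6} - 12 x^{5} + 3 x^{4} - 8 x^{3} + 24 x^{2} - 48}{48}] = 4 x^{5} - \frac{5 x^{4}}{4} + \frac{x^{3}}{4} - \frac{x^{2}}{2} + x = G'(x).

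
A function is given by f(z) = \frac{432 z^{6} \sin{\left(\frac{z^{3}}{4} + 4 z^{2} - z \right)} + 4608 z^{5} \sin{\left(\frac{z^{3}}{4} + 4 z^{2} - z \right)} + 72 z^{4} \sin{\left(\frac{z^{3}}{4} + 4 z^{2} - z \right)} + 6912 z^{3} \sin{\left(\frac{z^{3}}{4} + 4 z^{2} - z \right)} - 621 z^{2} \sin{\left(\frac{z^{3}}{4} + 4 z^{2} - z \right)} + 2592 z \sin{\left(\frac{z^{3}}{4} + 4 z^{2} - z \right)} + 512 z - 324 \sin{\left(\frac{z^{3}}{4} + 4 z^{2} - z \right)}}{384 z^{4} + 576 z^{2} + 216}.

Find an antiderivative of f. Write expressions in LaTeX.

Recover f(z) by differentiating a candidate F(z); any mismatch rules it out.
Check: d/dz[\frac{- 36 z^{2} \cos{\left(\frac{z^{3}}{4} + 4 z^{2} - z \right)} - 27 \cos{\left(\frac{z^{3}}{4} + 4 z^{2} - z \right)} - 16}{24 z^{2} + 18}] = \frac{432 z^{6} \sin{\left(\frac{z^{3}}{4} + 4 z^{2} - z \right)} + 4608 z^{5} \sin{\left(\frac{z^{3}}{4} + 4 z^{2} - z \right)} + 72 z^{4} \sin{\left(\frac{z^{3}}{4} + 4 z^{2} - z \right)} + 6912 z^{3} \sin{\left(\frac{z^{3}}{4} + 4 z^{2} - z \right)} - 621 z^{2} \sin{\left(\frac{z^{3}}{4} + 4 z^{2} - z \right)} + 2592 z \sin{\left(\frac{z^{3}}{4} + 4 z^{2} - z \right)} + 512 z - 324 \sin{\left(\frac{z^{3}}{4} + 4 z^{2} - z \right)}}{384 z^{4} + 576 z^{2} + 216} = f(z).

An antiderivative is F(z) = \frac{- 36 z^{2} \cos{\left(\frac{z^{3}}{4} + 4 z^{2} - z \right)} - 27 \cos{\left(\frac{z^{3}}{4} + 4 z^{2} - z \right)} - 16}{24 z^{2} + 18}.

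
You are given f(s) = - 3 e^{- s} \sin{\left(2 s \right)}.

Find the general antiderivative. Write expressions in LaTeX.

For F(s) to be correct the identity F'(s) - f(s) = 0 must hold.
Check: d/ds[\frac{3 \left(\sin{\left(2 s \right)} + 2 \cos{\left(2 s \right)}\right) e^{- s}}{5}] = - 3 e^{- s} \sin{\left(2 s \right)} = f(s).

F(s) = \frac{3 \left(\sin{\left(2 s \right)} + 2 \cos{\left(2 s \right)}\right) e^{- s}}{5} + C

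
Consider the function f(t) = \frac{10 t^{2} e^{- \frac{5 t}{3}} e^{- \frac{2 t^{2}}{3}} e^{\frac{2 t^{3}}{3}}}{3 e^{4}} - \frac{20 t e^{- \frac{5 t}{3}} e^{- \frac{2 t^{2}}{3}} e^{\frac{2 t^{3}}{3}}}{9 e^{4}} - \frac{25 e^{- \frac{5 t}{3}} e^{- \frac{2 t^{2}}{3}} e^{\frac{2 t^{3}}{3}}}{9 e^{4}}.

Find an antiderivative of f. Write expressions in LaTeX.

f matches the chain-rule pattern g'(h)*h' with inner function h(t) = \frac{2 t^{3}}{3} - \frac{2 t^{2}}{3} - \frac{5 t}{3} - 4; substituting u = h(t) collapses the integral.
Check: d/dt[\frac{5 e^{- \frac{5 t}{3}} e^{- \frac{2 t^{2}}{3}} e^{\frac{2 t^{3}}{3}}}{3 e^{4}}] = \frac{\left(30 t^{2} e^{\frac{2 t^{3}}{3}} - 20 t e^{\frac{2 t^{3}}{3}} - 25 e^{\frac{2 t^{3}}{3}}\right) e^{- \frac{5 t}{3}} e^{- \frac{2 t^{2}}{3}}}{9 e^{4}}, which equals f(t).

An antiderivative is F(t) = \frac{5 e^{- \frac{5 t}{3}} e^{- \frac{2 t^{2}}{3}} e^{\frac{2 t^{3}}{3}}}{3 e^{4}}.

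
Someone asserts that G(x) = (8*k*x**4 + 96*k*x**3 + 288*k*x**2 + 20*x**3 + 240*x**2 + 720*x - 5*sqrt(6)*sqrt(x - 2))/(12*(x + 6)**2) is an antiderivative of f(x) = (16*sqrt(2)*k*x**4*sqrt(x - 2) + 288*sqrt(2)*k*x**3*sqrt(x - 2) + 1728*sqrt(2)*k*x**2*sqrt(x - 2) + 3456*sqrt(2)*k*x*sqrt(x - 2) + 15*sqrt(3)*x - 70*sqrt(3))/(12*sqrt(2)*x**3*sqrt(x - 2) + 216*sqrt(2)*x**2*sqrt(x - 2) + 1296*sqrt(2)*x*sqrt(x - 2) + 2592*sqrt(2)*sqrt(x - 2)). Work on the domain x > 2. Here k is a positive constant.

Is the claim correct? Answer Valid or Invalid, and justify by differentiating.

Invalid: d/dx[G] - f = 5/3, which is not 0.

d/dx[G] = (32*k*x**4*sqrt(x - 2) + 576*k*x**3*sqrt(x - 2) + 3456*k*x**2*sqrt(x - 2) + 6912*k*x*sqrt(x - 2) + 40*x**3*sqrt(x - 2) + 720*x**2*sqrt(x - 2) + 4320*x*sqrt(x - 2) + 15*sqrt(6)*x + 8640*sqrt(x - 2) - 70*sqrt(6))/(24*x**3*sqrt(x - 2) + 432*x**2*sqrt(x - 2) + 2592*x*sqrt(x - 2) + 5184*sqrt(x - 2))
d/dx[G] - f(x) = 5/3 != 0.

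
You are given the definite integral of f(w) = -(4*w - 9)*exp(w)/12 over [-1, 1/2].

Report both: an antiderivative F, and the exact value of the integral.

Recognize the product-rule pattern: f = u'v + uv' with u = 13/12 - w/3, v = exp(w), so integration by parts undoes it.
F(w) = -(4*w - 13)*exp(w)/12 is an antiderivative of f.
Check: d/dw[-(4*w - 13)*exp(w)/12] = -w*exp(w)/3 + 3*exp(w)/4, which equals f(w).
F(1/2) = 11*exp(1/2)/12; F(-1) = 17*exp(-1)/12.
Integral = F(1/2) - F(-1) = -17*exp(-1)/12 + 11*exp(1/2)/12.

Antiderivative: F(w) = -(4*w - 13)*exp(w)/12; value = -17*exp(-1)/12 + 11*exp(1/2)/12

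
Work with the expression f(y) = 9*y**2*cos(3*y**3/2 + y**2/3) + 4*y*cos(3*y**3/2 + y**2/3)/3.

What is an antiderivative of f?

An antiderivative is F(y) = 2*sin(3*y**3/2 + y**2/3).

f matches the chain-rule pattern g'(h)*h' with inner function h(y) = 3*y**3/2 + y**2/3; substituting u = h(y) collapses the integral.
Check: d/dy[2*sin(3*y**3/2 + y**2/3)] = 9*y**2*cos(3*y**3/2 + y**2/3) + 4*y*cos(3*y**3/2 + y**2/3)/3 = f(y).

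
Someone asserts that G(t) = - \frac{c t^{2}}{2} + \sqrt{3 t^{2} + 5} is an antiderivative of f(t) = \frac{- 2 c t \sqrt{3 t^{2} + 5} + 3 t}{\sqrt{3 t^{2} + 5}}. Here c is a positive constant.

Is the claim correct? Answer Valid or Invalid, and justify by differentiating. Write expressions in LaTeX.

Invalid: d/dt[G] - f = c t, which is not 0.

d/dt[G] = \frac{- c t \sqrt{3 t^{2} + 5} + 3 t}{\sqrt{3 t^{2} + 5}}
d/dt[G] - f(t) = c t != 0.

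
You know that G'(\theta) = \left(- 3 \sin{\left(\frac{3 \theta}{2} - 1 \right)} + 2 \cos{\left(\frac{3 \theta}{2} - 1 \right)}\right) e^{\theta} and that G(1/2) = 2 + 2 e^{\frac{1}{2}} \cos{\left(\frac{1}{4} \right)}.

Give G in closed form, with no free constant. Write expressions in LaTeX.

G(\theta) = 2 e^{\theta} \cos{\left(\frac{3 \theta}{2} - 1 \right)} + 2

Recognize the product-rule pattern: G'(\theta) = u'v + uv' with u = 2 \cos{\left(\frac{3 \theta}{2} - 1 \right)}, v = e^{\theta}, so integration by parts undoes it.
A general antiderivative is 2 e^{\theta} \cos{\left(\frac{3 \theta}{2} - 1 \right)} + C.
The condition gives C = 2 + 2 e^{\frac{1}{2}} \cos{\left(\frac{1}{4} \right)} - (2 e^{\frac{1}{2}} \cos{\left(\frac{1}{4} \right)}) = 2.
So G(\theta) = 2 e^{\theta} \cos{\left(\frac{3 \theta}{2} - 1 \right)} + 2.
Check: d/d\theta[2 e^{\theta} \cos{\left(\frac{3 \theta}{2} - 1 \right)} + 2] = - 3 e^{\theta} \sin{\left(\frac{3 \theta}{2} - 1 \right)} + 2 e^{\theta} \cos{\left(\frac{3 \theta}{2} - 1 \right)}, which equals G'(\theta).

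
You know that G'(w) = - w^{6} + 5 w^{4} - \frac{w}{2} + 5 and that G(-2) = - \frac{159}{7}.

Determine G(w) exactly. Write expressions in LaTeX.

G(w) = - \frac{w^{7}}{7} + w^{5} - \frac{w^{2}}{4} + 5 w + 2

The integrand splits into summands that can be handled one at a time.
A general antiderivative is - \frac{w^{7}}{7} + w^{5} - \frac{w^{2}}{4} + 5 w + C.
The condition gives C = - \frac{159}{7} - (- \frac{173}{7}) = 2.
So G(w) = - \frac{w^{7}}{7} + w^{5} - \frac{w^{2}}{4} + 5 w + 2.
Check: d/dw[- \frac{w^{7}}{7} + w^{5} - \frac{w^{2}}{4} + 5 w + 2] = - w^{6} + 5 w^{4} - \frac{w}{2} + 5 = G'(w).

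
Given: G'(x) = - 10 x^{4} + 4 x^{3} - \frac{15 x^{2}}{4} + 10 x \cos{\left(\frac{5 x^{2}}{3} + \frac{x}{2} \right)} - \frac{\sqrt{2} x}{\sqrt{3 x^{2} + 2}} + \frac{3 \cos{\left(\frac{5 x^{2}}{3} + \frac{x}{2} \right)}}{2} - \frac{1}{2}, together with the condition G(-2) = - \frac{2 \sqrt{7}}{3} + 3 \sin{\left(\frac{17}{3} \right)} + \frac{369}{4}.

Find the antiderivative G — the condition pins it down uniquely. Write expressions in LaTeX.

G(x) = - \frac{24 x^{5} - 12 x^{4} + 15 x^{3} + 6 x + 4 \sqrt{2} \sqrt{3 x^{2} + 2} - 36 \sin{\left(\frac{5 x^{2}}{3} + \frac{x}{2} \right)} - 15}{12}

Integrate term by term and add the pieces.
A general antiderivative is - 2 x^{5} + x^{4} - \frac{5 x^{3}}{4} - \frac{x}{2} - \frac{2 \sqrt{\frac{3 x^{2}}{2} + 1}}{3} + 3 \sin{\left(\frac{5 x^{2}}{3} + \frac{x}{2} \right)} + \frac{1}{4} + C.
The condition gives C = - \frac{2 \sqrt{7}}{3} + 3 \sin{\left(\frac{17}{3} \right)} + \frac{369}{4} - (- \frac{2 \sqrt{7}}{3} + 3 \sin{\left(\frac{17}{3} \right)} + \frac{365}{4}) = 1.
So G(x) = - \frac{24 x^{5} - 12 x^{4} + 15 x^{3} + 6 x + 4 \sqrt{2} \sqrt{3 x^{2} + 2} - 36 \sin{\left(\frac{5 x^{2}}{3} + \frac{x}{2} \right)} - 15}{12}.
Check: d/dx[- \frac{24 x^{5} - 12 x^{4} + 15 x^{3} + 6 x + 4 \sqrt{2} \sqrt{3 x^{2} + 2} - 36 \sin{\left(\frac{5 x^{2}}{3} + \frac{x}{2} \right)} - 15}{12}] = \frac{- 40 x^{4} \sqrt{3 x^{2} + 2} + 16 x^{3} \sqrt{3 x^{2} + 2} - 15 x^{2} \sqrt{3 x^{2} + 2} + 40 x \sqrt{3 x^{2} + 2} \cos{\left(\frac{5 x^{2}}{3} + \frac{x}{2} \right)} - 4 \sqrt{2} x + 6 \sqrt{3 x^{2} + 2} \cos{\left(\frac{5 x^{2}}{3} + \frac{x}{2} \right)} - 2 \sqrt{3 x^{2} + 2}}{4 \sqrt{3 x^{2} + 2}}, which equals G'(x).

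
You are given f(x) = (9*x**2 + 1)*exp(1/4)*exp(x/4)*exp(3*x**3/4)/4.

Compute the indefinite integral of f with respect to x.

f matches the chain-rule pattern g'(h)*h' with inner function h(x) = 3*x**3/4 + x/4 + 1/4; substituting u = h(x) collapses the integral.
Check: d/dx[exp(1/4)*exp(x/4)*exp(3*x**3/4)] = 9*x**2*exp(1/4)*exp(x/4)*exp(3*x**3/4)/4 + exp(1/4)*exp(x/4)*exp(3*x**3/4)/4, which equals f(x).

F(x) = exp(1/4)*exp(x/4)*exp(3*x**3/4) + C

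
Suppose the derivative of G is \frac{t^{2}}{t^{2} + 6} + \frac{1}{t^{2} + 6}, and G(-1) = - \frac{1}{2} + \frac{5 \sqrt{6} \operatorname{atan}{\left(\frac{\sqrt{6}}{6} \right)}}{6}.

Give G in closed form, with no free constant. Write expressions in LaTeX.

G(t) = t - \frac{5 \sqrt{6} \operatorname{atan}{\left(\frac{\sqrt{6} t}{6} \right)}}{6} + \frac{1}{2}

The integrand splits into summands that can be handled one at a time.
A general antiderivative is t - \frac{5 \sqrt{6} \operatorname{atan}{\left(\frac{\sqrt{6} t}{6} \right)}}{6} + C.
The condition gives C = - \frac{1}{2} + \frac{5 \sqrt{6} \operatorname{atan}{\left(\frac{\sqrt{6}}{6} \right)}}{6} - (-1 + \frac{5 \sqrt{6} \operatorname{atan}{\left(\frac{\sqrt{6}}{6} \right)}}{6}) = \frac{1}{2}.
So G(t) = t - \frac{5 \sqrt{6} \operatorname{atan}{\left(\frac{\sqrt{6} t}{6} \right)}}{6} + \frac{1}{2}.
Check: d/dt[t - \frac{5 \sqrt{6} \operatorname{atan}{\left(\frac{\sqrt{6} t}{6} \right)}}{6} + \frac{1}{2}] = \frac{t^{2} + 1}{t^{2} + 6}, which equals G'(t).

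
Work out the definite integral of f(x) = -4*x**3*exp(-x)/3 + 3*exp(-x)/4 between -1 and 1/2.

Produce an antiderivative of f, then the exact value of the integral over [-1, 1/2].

f has the shape u'v + uv' for u = 4*x**3/3 + 4*x**2 + 8*x + 29/4 and v = exp(-x) — it is the derivative of the product u*v.
F(x) = (16*x**3 + 48*x**2 + 96*x + 87)*exp(-x)/12 is an antiderivative of f.
Check: d/dx[(16*x**3 + 48*x**2 + 96*x + 87)*exp(-x)/12] = (9 - 16*x**3)*exp(-x)/12, which equals f(x).
F(1/2) = 149*exp(-1/2)/12; F(-1) = 23*exp(1)/12.
Integral = F(1/2) - F(-1) = -23*exp(1)/12 + 149*exp(-1/2)/12.

Antiderivative: F(x) = (16*x**3 + 48*x**2 + 96*x + 87)*exp(-x)/12; value = -23*exp(1)/12 + 149*exp(-1/2)/12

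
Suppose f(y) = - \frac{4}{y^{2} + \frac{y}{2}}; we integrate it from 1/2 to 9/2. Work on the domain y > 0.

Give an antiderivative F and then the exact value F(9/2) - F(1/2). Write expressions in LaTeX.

The denominator factors as y \left(2 y + 1\right); partial fractions split f into directly integrable pieces: \frac{16}{2 y + 1} - \frac{8}{y}.
F(y) = - 8 \log{\left(y \right)} + 8 \log{\left(y + \frac{1}{2} \right)} is an antiderivative of f.
Check: d/dy[- 8 \log{\left(y \right)} + 8 \log{\left(y + \frac{1}{2} \right)}] = - \frac{8}{2 y^{2} + y}, which equals f(y).
F(9/2) = - 8 \log{\left(\frac{9}{2} \right)} + 8 \log{\left(5 \right)}; F(1/2) = 8 \log{\left(2 \right)}.
Integral = F(9/2) - F(1/2) = - 8 \log{\left(\frac{9}{2} \right)} - 8 \log{\left(2 \right)} + 8 \log{\left(5 \right)}.

Antiderivative: F(y) = - 8 \log{\left(y \right)} + 8 \log{\left(y + \frac{1}{2} \right)}; value = - 8 \log{\left(\frac{9}{2} \right)} - 8 \log{\left(2 \right)} + 8 \log{\left(5 \right)}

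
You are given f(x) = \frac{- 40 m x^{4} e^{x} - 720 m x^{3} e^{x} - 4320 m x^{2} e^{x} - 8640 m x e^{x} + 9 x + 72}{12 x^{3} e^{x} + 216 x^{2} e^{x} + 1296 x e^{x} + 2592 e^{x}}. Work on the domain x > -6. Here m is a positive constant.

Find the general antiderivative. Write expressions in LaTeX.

A first test for any F(x): its x-derivative must equal f(x) identically.
Check: d/dx[\frac{\left(- 20 m x^{2} \left(x + 6\right)^{2} e^{x} - 9\right) e^{- x}}{12 \left(x + 6\right)^{2}}] = \frac{- 40 m x^{4} e^{x} - 720 m x^{3} e^{x} - 4320 m x^{2} e^{x} - 8640 m x e^{x} + 9 x + 72}{12 x^{3} e^{x} + 216 x^{2} e^{x} + 1296 x e^{x} + 2592 e^{x}} = f(x).

F(x) = \frac{\left(- 20 m x^{2} \left(x + 6\right)^{2} e^{x} - 9\right) e^{- x}}{12 \left(x + 6\right)^{2}} + C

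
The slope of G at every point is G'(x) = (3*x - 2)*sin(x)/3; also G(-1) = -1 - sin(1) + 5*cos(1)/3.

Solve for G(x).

G(x) = -(3*x*cos(x) - 3*sin(x) - 2*cos(x) + 3)/3

The proposed G(x) is checked by its d/dx: the result must match the given G'(x).
A general antiderivative is -x*cos(x) + sin(x) + 2*cos(x)/3 + C.
The condition gives C = -1 - sin(1) + 5*cos(1)/3 - (-sin(1) + 5*cos(1)/3) = -1.
So G(x) = -(3*x*cos(x) - 3*sin(x) - 2*cos(x) + 3)/3.
Check: d/dx[-(3*x*cos(x) - 3*sin(x) - 2*cos(x) + 3)/3] = x*sin(x) - 2*sin(x)/3, which equals G'(x).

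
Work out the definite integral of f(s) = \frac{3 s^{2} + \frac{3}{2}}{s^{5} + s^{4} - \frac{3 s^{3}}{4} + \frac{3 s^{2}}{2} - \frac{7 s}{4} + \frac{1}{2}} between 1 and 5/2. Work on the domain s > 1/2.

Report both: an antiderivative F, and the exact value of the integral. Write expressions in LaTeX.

Antiderivative: F(s) = \frac{12 \log{\left(s - \frac{1}{2} \right)}}{125} + \frac{54 \log{\left(s + 2 \right)}}{125} - \frac{33 \log{\left(s^{2} + 1 \right)}}{125} + \frac{12 \operatorname{atan}{\left(s \right)}}{125} - \frac{36}{50 s - 25}; value = - \frac{33 \log{\left(\frac{29}{4} \right)}}{125} - \frac{54 \log{\left(3 \right)}}{125} - \frac{3 \pi}{125} + \frac{12 \operatorname{atan}{\left(\frac{5}{2} \right)}}{125} + \frac{57 \log{\left(2 \right)}}{125} + \frac{54 \log{\left(\frac{9}{2} \right)}}{125} + \frac{27}{25}

The denominator factors as \left(s + 2\right) \left(2 s - 1\right)^{2} \left(s^{2} + 1\right); partial fractions split f into directly integrable pieces: - \frac{6 \left(11 s - 2\right)}{125 \left(s^{2} + 1\right)} + \frac{24}{125 \left(2 s - 1\right)} + \frac{72}{25 \left(2 s - 1\right)^{2}} + \frac{54}{125 \left(s + 2\right)}.
F(s) = \frac{12 \log{\left(s - \frac{1}{2} \right)}}{125} + \frac{54 \log{\left(s + 2 \right)}}{125} - \frac{33 \log{\left(s^{2} + 1 \right)}}{125} + \frac{12 \operatorname{atan}{\left(s \right)}}{125} - \frac{36}{50 s - 25} is an antiderivative of f.
Check: d/ds[\frac{12 \log{\left(s - \frac{1}{2} \right)}}{125} + \frac{54 \log{\left(s + 2 \right)}}{125} - \frac{33 \log{\left(s^{2} + 1 \right)}}{125} + \frac{12 \operatorname{atan}{\left(s \right)}}{125} - \frac{36}{50 s - 25}] = \frac{12 s^{2} + 6}{4 s^{5} + 4 s^{4} - 3 s^{3} + 6 s^{2} - 7 s + 2}, which equals f(s).
F(5/2) = - \frac{33 \log{\left(\frac{29}{4} \right)}}{125} - \frac{9}{25} + \frac{12 \log{\left(2 \right)}}{125} + \frac{12 \operatorname{atan}{\left(\frac{5}{2} \right)}}{125} + \frac{54 \log{\left(\frac{9}{2} \right)}}{125}; F(1) = - \frac{36}{25} - \frac{9 \log{\left(2 \right)}}{25} + \frac{3 \pi}{125} + \frac{54 \log{\left(3 \right)}}{125}.
Integral = F(5/2) - F(1) = - \frac{33 \log{\left(\frac{29}{4} \right)}}{125} - \frac{54 \log{\left(3 \right)}}{125} - \frac{3 \pi}{125} + \frac{12 \operatorname{atan}{\left(\frac{5}{2} \right)}}{125} + \frac{57 \log{\left(2 \right)}}{125} + \frac{54 \log{\left(\frac{9}{2} \right)}}{125} + \frac{27}{25}.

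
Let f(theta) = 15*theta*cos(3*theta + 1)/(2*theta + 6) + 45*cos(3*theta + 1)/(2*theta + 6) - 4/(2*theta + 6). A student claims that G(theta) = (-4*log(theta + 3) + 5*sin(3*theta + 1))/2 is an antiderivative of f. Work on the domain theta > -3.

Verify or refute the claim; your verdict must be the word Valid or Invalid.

d/dtheta[G] = (15*theta*cos(3*theta + 1) + 45*cos(3*theta + 1) - 4)/(2*theta + 6)
This equals f(theta) exactly, so the claim holds.

Valid - differentiating G returns exactly f.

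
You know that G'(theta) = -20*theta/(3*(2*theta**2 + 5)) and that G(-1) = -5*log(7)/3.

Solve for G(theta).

The substitution u = 2*theta**2 + 5 works: G'(theta) is exactly (dG/du)*(du/dtheta) for that inner function.
A general antiderivative is -5*log(2*theta**2 + 5)/3 + C.
The condition gives C = -5*log(7)/3 - (-5*log(7)/3) = 0.
So G(theta) = -5*log(2*theta**2 + 5)/3.
Check: d/dtheta[-5*log(2*theta**2 + 5)/3] = -20*theta/(6*theta**2 + 15), which equals G'(theta).

G(theta) = -5*log(2*theta**2 + 5)/3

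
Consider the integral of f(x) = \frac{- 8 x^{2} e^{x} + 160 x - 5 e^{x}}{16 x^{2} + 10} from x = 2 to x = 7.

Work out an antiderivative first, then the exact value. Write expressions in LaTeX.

An antiderivative F(x) passes only if d/dx[F] lands on f(x) exactly.
F(x) = \frac{- e^{x} + 10 \log{\left(4 x^{2} + \frac{5}{2} \right)}}{2} is an antiderivative of f.
Check: d/dx[\frac{- e^{x} + 10 \log{\left(4 x^{2} + \frac{5}{2} \right)}}{2}] = \frac{- 8 x^{2} e^{x} + 160 x - 5 e^{x}}{16 x^{2} + 10} = f(x).
F(7) = - \frac{e^{7}}{2} + 5 \log{\left(\frac{397}{2} \right)}; F(2) = - \frac{e^{2}}{2} + 5 \log{\left(\frac{37}{2} \right)}.
Integral = F(7) - F(2) = - \frac{e^{7}}{2} - 5 \log{\left(\frac{37}{2} \right)} + \frac{e^{2}}{2} + 5 \log{\left(\frac{397}{2} \right)}.

Antiderivative: F(x) = \frac{- e^{x} + 10 \log{\left(4 x^{2} + \frac{5}{2} \right)}}{2}; value = - \frac{e^{7}}{2} - 5 \log{\left(\frac{37}{2} \right)} + \frac{e^{2}}{2} + 5 \log{\left(\frac{397}{2} \right)}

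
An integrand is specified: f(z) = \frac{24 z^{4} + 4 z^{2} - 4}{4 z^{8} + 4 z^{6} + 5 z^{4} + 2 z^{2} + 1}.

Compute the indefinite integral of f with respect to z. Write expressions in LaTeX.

Recognize the product-rule pattern: f = u'v + uv' with u = - 4 z, v = \frac{1}{2 z^{4} + z^{2} + 1}, so integration by parts undoes it.
Check: d/dz[- \frac{4 z}{2 z^{4} + z^{2} + 1}] = \frac{24 z^{4} + 4 z^{2} - 4}{4 z^{8} + 4 z^{6} + 5 z^{4} + 2 z^{2} + 1} = f(z).

F(z) = - \frac{4 z}{2 z^{4} + z^{2} + 1} + C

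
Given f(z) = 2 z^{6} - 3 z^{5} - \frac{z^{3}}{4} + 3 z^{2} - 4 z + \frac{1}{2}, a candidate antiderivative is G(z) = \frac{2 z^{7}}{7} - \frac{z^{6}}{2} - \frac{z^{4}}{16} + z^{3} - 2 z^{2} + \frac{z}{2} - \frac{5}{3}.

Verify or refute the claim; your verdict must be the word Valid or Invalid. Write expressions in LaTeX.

Valid. The derivative of G reproduces f.

d/dz[G] = 2 z^{6} - 3 z^{5} - \frac{z^{3}}{4} + 3 z^{2} - 4 z + \frac{1}{2}
This equals f(z) exactly, so the claim holds.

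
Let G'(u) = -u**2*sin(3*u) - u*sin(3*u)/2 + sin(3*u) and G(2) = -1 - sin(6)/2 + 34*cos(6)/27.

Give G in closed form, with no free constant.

Integrate term by term and add the pieces.
A general antiderivative is u**2*cos(3*u)/3 - 2*u*sin(3*u)/9 + u*cos(3*u)/6 - sin(3*u)/18 - 11*cos(3*u)/27 + C.
The condition gives C = -1 - sin(6)/2 + 34*cos(6)/27 - (-sin(6)/2 + 34*cos(6)/27) = -1.
So G(u) = u**2*cos(3*u)/3 - 2*u*sin(3*u)/9 + u*cos(3*u)/6 - sin(3*u)/18 - 11*cos(3*u)/27 - 1.
Check: d/du[u**2*cos(3*u)/3 - 2*u*sin(3*u)/9 + u*cos(3*u)/6 - sin(3*u)/18 - 11*cos(3*u)/27 - 1] = -u**2*sin(3*u) - u*sin(3*u)/2 + sin(3*u) = G'(u).

G(u) = u**2*cos(3*u)/3 - 2*u*sin(3*u)/9 + u*cos(3*u)/6 - sin(3*u)/18 - 11*cos(3*u)/27 - 1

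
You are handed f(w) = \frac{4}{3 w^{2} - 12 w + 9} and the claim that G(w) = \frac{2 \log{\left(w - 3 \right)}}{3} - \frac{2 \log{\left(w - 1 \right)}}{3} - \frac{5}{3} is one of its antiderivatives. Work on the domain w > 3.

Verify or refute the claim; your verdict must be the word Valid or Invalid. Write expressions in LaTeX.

Valid - the claim checks out under differentiation.

d/dw[G] = \frac{4}{3 w^{2} - 12 w + 9}
This equals f(w) exactly, so the claim holds.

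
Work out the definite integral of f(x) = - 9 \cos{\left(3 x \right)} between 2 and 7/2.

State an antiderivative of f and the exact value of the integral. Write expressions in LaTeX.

Antiderivative: F(x) = - 3 \sin{\left(3 x \right)}; value = 3 \sin{\left(6 \right)} - 3 \sin{\left(\frac{21}{2} \right)}

Any candidate F(x) must reproduce f(x) exactly when differentiated.
F(x) = - 3 \sin{\left(3 x \right)} is an antiderivative of f.
Check: d/dx[- 3 \sin{\left(3 x \right)}] = - 9 \cos{\left(3 x \right)} = f(x).
F(7/2) = - 3 \sin{\left(\frac{21}{2} \right)}; F(2) = - 3 \sin{\left(6 \right)}.
Integral = F(7/2) - F(2) = 3 \sin{\left(6 \right)} - 3 \sin{\left(\frac{21}{2} \right)}.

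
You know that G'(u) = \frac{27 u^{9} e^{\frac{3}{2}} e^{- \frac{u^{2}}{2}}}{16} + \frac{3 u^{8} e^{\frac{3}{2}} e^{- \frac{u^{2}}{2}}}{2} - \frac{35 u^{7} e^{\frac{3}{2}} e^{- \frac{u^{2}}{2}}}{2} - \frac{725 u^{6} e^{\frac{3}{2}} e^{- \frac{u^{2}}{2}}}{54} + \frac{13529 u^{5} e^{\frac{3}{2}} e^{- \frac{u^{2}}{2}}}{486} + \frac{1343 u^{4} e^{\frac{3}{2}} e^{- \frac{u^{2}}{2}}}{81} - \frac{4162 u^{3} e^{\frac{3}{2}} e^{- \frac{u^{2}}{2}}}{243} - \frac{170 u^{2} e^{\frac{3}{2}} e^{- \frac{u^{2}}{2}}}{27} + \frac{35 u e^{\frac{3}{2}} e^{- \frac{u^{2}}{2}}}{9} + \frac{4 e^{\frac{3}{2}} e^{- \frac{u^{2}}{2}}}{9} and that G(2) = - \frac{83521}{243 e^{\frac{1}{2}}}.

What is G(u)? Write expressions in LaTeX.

G'(u) has the shape v'r + vr' for v = - \frac{\left(\frac{3 u^{2}}{2} + \frac{u}{3} - 1\right)^{4}}{3} and r = e^{\frac{3}{2} - \frac{u^{2}}{2}} — it is the derivative of the product v*r.
A general antiderivative is - \frac{\left(\frac{3 u^{2}}{2} + \frac{u}{3} - 1\right)^{4} e^{\frac{3}{2} - \frac{u^{2}}{2}}}{3} + C.
The condition gives C = - \frac{83521}{243 e^{\frac{1}{2}}} - (- \frac{83521}{243 e^{\frac{1}{2}}}) = 0.
So G(u) = - \frac{\left(9 u^{2} + 2 u - 6\right)^{4} e^{\frac{3}{2} - \frac{u^{2}}{2}}}{3888}.
Check: d/du[- \frac{\left(9 u^{2} + 2 u - 6\right)^{4} e^{\frac{3}{2} - \frac{u^{2}}{2}}}{3888}] = \frac{\left(6561 u^{9} + 5832 u^{8} - 68040 u^{7} - 52200 u^{6} + 108232 u^{5} + 64464 u^{4} - 66592 u^{3} - 24480 u^{2} + 15120 u + 1728\right) e^{\frac{3}{2}} e^{- \frac{u^{2}}{2}}}{3888}, which equals G'(u).

G(u) = - \frac{\left(9 u^{2} + 2 u - 6\right)^{4} e^{\frac{3}{2} - \frac{u^{2}}{2}}}{3888}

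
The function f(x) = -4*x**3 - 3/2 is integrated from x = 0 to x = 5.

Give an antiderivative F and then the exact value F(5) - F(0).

For F(x) to be correct the identity F'(x) - f(x) = 0 must hold.
F(x) = -x**4 - 3*x/2 is an antiderivative of f.
Check: d/dx[-x**4 - 3*x/2] = -4*x**3 - 3/2 = f(x).
F(5) = -1265/2; F(0) = 0.
Integral = F(5) - F(0) = -1265/2.

Antiderivative: F(x) = -x**4 - 3*x/2; value = -1265/2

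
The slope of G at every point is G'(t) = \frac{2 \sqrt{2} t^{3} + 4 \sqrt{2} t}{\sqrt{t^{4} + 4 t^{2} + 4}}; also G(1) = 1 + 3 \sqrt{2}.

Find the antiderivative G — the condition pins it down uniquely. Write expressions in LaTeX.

G(t) = 2 \sqrt{\frac{t^{4}}{2} + 2 t^{2} + 2} + 1

The substitution u = \frac{t^{4}}{2} + 2 t^{2} + 2 works: G'(t) is exactly (dG/du)*(du/dt) for that inner function.
A general antiderivative is 2 \sqrt{\frac{t^{4}}{2} + 2 t^{2} + 2} + C.
The condition gives C = 1 + 3 \sqrt{2} - (3 \sqrt{2}) = 1.
So G(t) = 2 \sqrt{\frac{t^{4}}{2} + 2 t^{2} + 2} + 1.
Check: d/dt[2 \sqrt{\frac{t^{4}}{2} + 2 t^{2} + 2} + 1] = \frac{2 \sqrt{2} t^{3} + 4 \sqrt{2} t}{\sqrt{t^{4} + 4 t^{2} + 4}} = G'(t).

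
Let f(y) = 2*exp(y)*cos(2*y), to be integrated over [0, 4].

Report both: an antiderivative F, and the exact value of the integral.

A candidate is checked by its d/dy: the result must match f(y).
F(y) = 2*(2*sin(2*y) + cos(2*y))*exp(y)/5 is an antiderivative of f.
Check: d/dy[2*(2*sin(2*y) + cos(2*y))*exp(y)/5] = 2*exp(y)*cos(2*y) = f(y).
F(4) = 2*exp(4)*cos(8)/5 + 4*exp(4)*sin(8)/5; F(0) = 2/5.
Integral = F(4) - F(0) = 2*exp(4)*cos(8)/5 - 2/5 + 4*exp(4)*sin(8)/5.

Antiderivative: F(y) = 2*(2*sin(2*y) + cos(2*y))*exp(y)/5; value = 2*exp(4)*cos(8)/5 - 2/5 + 4*exp(4)*sin(8)/5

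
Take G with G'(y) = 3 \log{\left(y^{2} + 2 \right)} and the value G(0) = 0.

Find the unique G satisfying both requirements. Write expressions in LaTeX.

G(y) = 3 y \log{\left(y^{2} + 2 \right)} - 6 y + 6 \sqrt{2} \operatorname{atan}{\left(\frac{\sqrt{2} y}{2} \right)}

Check a candidate G(y) by differentiating: d/dy[G] must match the given G'(y).
A general antiderivative is 3 y \log{\left(y^{2} + 2 \right)} - 6 y + 6 \sqrt{2} \operatorname{atan}{\left(\frac{\sqrt{2} y}{2} \right)} + C.
The condition gives C = 0 - (0) = 0.
So G(y) = 3 y \log{\left(y^{2} + 2 \right)} - 6 y + 6 \sqrt{2} \operatorname{atan}{\left(\frac{\sqrt{2} y}{2} \right)}.
Check: d/dy[3 y \log{\left(y^{2} + 2 \right)} - 6 y + 6 \sqrt{2} \operatorname{atan}{\left(\frac{\sqrt{2} y}{2} \right)}] = 3 \log{\left(y^{2} + 2 \right)} = G'(y).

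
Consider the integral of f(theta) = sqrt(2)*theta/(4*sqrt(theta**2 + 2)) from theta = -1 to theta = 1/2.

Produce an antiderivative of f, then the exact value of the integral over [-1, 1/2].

The substitution u = theta**2/2 + 1 works: f is exactly (dF/du)*(du/dtheta) for that inner function.
F(theta) = sqrt(2)*sqrt(theta**2 + 2)/4 is an antiderivative of f.
Check: d/dtheta[sqrt(2)*sqrt(theta**2 + 2)/4] = sqrt(2)*theta/(4*sqrt(theta**2 + 2)) = f(theta).
F(1/2) = 3*sqrt(2)/8; F(-1) = sqrt(6)/4.
Integral = F(1/2) - F(-1) = -sqrt(6)/4 + 3*sqrt(2)/8.

Antiderivative: F(theta) = sqrt(2)*sqrt(theta**2 + 2)/4; value = -sqrt(6)/4 + 3*sqrt(2)/8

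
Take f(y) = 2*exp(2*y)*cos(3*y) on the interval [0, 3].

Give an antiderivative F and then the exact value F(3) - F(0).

Antiderivative: F(y) = 6*exp(2*y)*sin(3*y)/13 + 4*exp(2*y)*cos(3*y)/13; value = 4*exp(6)*cos(9)/13 - 4/13 + 6*exp(6)*sin(9)/13

For F(y) to be correct the identity F'(y) - f(y) = 0 must hold.
F(y) = 6*exp(2*y)*sin(3*y)/13 + 4*exp(2*y)*cos(3*y)/13 is an antiderivative of f.
Check: d/dy[6*exp(2*y)*sin(3*y)/13 + 4*exp(2*y)*cos(3*y)/13] = 2*exp(2*y)*cos(3*y) = f(y).
F(3) = 4*exp(6)*cos(9)/13 + 6*exp(6)*sin(9)/13; F(0) = 4/13.
Integral = F(3) - F(0) = 4*exp(6)*cos(9)/13 - 4/13 + 6*exp(6)*sin(9)/13.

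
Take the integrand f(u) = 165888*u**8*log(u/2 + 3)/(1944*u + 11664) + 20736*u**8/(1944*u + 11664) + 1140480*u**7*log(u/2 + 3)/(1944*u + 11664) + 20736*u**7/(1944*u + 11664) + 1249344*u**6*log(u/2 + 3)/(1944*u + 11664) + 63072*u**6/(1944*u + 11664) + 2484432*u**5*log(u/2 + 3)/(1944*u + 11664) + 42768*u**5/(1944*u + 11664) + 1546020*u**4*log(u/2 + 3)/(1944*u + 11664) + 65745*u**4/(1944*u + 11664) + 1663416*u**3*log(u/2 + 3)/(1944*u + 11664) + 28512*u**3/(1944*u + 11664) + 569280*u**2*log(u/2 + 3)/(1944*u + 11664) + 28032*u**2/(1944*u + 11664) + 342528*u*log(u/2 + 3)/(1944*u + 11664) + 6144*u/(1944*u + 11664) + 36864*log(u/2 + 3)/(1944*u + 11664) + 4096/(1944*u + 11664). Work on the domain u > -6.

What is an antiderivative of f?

Recognize the product-rule pattern: f = v'r + vr' with v = 2*(-2*u**2 - u/2 - 4/3)**4/3, r = log(u/2 + 3), so integration by parts undoes it.
Check: d/du[(-12*u**2 - 3*u - 8)**4*log(u/2 + 3)/1944] = (165888*u**8*log(u/2 + 3) + 20736*u**8 + 1140480*u**7*log(u/2 + 3) + 20736*u**7 + 1249344*u**6*log(u/2 + 3) + 63072*u**6 + 2484432*u**5*log(u/2 + 3) + 42768*u**5 + 1546020*u**4*log(u/2 + 3) + 65745*u**4 + 1663416*u**3*log(u/2 + 3) + 28512*u**3 + 569280*u**2*log(u/2 + 3) + 28032*u**2 + 342528*u*log(u/2 + 3) + 6144*u + 36864*log(u/2 + 3) + 4096)/(1944*u + 11664), which equals f(u).

An antiderivative is F(u) = (-12*u**2 - 3*u - 8)**4*log(u/2 + 3)/1944.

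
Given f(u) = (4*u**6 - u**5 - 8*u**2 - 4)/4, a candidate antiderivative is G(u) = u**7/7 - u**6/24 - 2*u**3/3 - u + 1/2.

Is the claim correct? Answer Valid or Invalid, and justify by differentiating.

Valid - the claim checks out under differentiation.

d/du[G] = u**6 - u**5/4 - 2*u**2 - 1
This equals f(u) exactly, so the claim holds.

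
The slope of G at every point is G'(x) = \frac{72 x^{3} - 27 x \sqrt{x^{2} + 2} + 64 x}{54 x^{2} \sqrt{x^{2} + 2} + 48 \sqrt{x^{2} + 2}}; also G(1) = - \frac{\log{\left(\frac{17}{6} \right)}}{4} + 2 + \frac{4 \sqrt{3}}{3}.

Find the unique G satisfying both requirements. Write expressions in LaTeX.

A first test for any G(x): its x-derivative must equal the given G'(x).
A general antiderivative is \frac{4 \sqrt{x^{2} + 2}}{3} - \frac{\log{\left(\frac{3 x^{2}}{2} + \frac{4}{3} \right)}}{4} + C.
The condition gives C = - \frac{\log{\left(\frac{17}{6} \right)}}{4} + 2 + \frac{4 \sqrt{3}}{3} - (- \frac{\log{\left(\frac{17}{6} \right)}}{4} + \frac{4 \sqrt{3}}{3}) = 2.
So G(x) = \frac{4 \sqrt{x^{2} + 2}}{3} - \frac{\log{\left(\frac{3 x^{2}}{2} + \frac{4}{3} \right)}}{4} + 2.
Check: d/dx[\frac{4 \sqrt{x^{2} + 2}}{3} - \frac{\log{\left(\frac{3 x^{2}}{2} + \frac{4}{3} \right)}}{4} + 2] = \frac{72 x^{3} - 27 x \sqrt{x^{2} + 2} + 64 x}{54 x^{2} \sqrt{x^{2} + 2} + 48 \sqrt{x^{2} + 2}} = G'(x).

G(x) = \frac{4 \sqrt{x^{2} + 2}}{3} - \frac{\log{\left(\frac{3 x^{2}}{2} + \frac{4}{3} \right)}}{4} + 2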